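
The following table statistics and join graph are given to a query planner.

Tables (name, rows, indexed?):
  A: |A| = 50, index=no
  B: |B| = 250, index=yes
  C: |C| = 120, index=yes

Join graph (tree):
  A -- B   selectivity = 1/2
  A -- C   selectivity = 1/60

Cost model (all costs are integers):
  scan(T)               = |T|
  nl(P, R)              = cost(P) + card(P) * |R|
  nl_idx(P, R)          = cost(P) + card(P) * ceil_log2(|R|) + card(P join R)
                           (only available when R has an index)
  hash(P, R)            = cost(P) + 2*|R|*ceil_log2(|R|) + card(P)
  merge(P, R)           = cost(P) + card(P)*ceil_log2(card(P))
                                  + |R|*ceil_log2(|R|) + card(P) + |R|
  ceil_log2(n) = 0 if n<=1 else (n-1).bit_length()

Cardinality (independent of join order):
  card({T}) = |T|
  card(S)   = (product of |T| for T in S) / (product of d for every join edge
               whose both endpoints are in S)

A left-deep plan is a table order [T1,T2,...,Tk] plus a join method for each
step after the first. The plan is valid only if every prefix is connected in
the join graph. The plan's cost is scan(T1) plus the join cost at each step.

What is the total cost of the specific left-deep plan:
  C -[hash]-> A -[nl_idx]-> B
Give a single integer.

14140

step 1: scan C: cost=120, card=120
step 2: join A via hash
    card(P join A) = 120*50/(60) = 100
    cost = 120 + 2*50*6 + 120 = 840
step 3: join B via nl_idx
    card(P join B) = 100*250/(2) = 12500
    cost = 840 + 100*8 + 12500 = 14140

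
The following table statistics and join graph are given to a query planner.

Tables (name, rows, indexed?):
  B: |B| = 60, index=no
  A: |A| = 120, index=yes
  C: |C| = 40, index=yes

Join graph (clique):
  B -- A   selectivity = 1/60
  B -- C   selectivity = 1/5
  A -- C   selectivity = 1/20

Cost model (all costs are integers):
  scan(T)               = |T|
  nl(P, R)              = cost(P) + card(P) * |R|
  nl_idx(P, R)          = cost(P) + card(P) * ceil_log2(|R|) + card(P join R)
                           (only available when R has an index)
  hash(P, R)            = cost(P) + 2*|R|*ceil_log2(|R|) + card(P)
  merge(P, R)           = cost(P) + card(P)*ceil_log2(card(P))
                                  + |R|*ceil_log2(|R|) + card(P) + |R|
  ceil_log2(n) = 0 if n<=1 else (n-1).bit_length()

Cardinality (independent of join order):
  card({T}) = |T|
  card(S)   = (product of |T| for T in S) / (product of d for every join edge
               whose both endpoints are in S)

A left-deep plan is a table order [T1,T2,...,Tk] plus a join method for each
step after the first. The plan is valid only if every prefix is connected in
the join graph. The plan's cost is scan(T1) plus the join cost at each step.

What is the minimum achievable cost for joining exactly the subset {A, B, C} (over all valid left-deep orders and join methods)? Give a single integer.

1200

Selinger DP over subsets of {A,B,C}:
  {B}: scan cost=60, card=60
  {A}: scan cost=120, card=120
  {C}: scan cost=40, card=40
  {AB}: card=120; try (A,nl_idx)→600, (B,hash)→960, (A,merge)→1440, (B,merge)→1500, (A,hash)→1800, (A,nl)→7260 …(+1); best=600 via (A,nl_idx)
  {BC}: card=480; try (C,hash)→600, (B,merge)→740, (C,merge)→760, (B,hash)→800, (C,nl_idx)→900, (B,nl)→2440 …(+1); best=600 via (C,hash)
  {AC}: card=240; try (A,nl_idx)→560, (C,hash)→720, (C,nl_idx)→1080, (A,merge)→1280, (C,merge)→1360, (A,hash)→1760 …(+2); best=560 via (A,nl_idx)
  {ABC}: card=48; try (C,hash)→1200, (C,nl_idx)→1368, (B,hash)→1520, (C,merge)→1840, (A,hash)→2760, (B,merge)→3140 …(+5); best=1200 via (C,hash)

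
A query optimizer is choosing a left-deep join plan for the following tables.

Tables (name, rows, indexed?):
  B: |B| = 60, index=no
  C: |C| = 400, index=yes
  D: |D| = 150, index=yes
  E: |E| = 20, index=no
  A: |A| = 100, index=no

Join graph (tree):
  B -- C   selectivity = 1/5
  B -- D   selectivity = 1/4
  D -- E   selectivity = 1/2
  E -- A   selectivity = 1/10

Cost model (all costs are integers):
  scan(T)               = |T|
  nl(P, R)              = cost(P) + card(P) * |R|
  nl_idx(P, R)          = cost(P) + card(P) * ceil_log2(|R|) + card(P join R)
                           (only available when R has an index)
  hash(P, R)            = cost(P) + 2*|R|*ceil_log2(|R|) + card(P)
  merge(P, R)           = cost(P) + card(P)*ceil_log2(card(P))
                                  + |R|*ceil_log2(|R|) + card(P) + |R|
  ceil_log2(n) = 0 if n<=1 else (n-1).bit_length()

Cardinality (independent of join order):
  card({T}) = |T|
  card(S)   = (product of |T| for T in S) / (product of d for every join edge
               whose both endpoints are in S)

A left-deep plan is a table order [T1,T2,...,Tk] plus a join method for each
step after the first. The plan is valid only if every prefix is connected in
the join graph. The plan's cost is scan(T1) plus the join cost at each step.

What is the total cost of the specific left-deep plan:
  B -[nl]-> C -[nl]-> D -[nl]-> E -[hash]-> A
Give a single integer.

step 1: scan B: cost=60, card=60
step 2: join C via nl
    card(P join C) = 60*400/(5) = 4800
    cost = 60 + 60*400 = 24060
step 3: join D via nl
    card(P join D) = 4800*150/(4) = 180000
    cost = 24060 + 4800*150 = 744060
step 4: join E via nl
    card(P join E) = 180000*20/(2) = 1800000
    cost = 744060 + 180000*20 = 4344060
step 5: join A via hash
    card(P join A) = 1800000*100/(10) = 18000000
    cost = 4344060 + 2*100*7 + 1800000 = 6145460

6145460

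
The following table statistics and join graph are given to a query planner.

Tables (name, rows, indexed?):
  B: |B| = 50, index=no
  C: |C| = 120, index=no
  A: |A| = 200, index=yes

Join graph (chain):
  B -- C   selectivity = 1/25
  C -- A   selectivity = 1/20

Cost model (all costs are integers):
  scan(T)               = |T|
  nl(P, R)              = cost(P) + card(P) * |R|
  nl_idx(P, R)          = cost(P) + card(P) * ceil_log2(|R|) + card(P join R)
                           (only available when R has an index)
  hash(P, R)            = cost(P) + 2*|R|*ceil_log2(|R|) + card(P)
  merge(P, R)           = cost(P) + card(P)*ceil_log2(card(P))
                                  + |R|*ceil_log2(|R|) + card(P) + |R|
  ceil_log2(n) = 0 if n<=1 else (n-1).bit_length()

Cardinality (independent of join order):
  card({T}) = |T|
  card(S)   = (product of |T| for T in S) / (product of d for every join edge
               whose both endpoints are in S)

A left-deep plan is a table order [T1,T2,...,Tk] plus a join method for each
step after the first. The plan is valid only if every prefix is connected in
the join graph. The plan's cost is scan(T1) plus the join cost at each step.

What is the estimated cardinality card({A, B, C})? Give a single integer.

2400

Tables in S: A(200), B(50), C(120)
Edges inside S: B-C(d=25), C-A(d=20)
numerator = 200 * 50 * 120 = 1200000
denominator = 25 * 20 = 500
card(S) = 1200000 / 500 = 2400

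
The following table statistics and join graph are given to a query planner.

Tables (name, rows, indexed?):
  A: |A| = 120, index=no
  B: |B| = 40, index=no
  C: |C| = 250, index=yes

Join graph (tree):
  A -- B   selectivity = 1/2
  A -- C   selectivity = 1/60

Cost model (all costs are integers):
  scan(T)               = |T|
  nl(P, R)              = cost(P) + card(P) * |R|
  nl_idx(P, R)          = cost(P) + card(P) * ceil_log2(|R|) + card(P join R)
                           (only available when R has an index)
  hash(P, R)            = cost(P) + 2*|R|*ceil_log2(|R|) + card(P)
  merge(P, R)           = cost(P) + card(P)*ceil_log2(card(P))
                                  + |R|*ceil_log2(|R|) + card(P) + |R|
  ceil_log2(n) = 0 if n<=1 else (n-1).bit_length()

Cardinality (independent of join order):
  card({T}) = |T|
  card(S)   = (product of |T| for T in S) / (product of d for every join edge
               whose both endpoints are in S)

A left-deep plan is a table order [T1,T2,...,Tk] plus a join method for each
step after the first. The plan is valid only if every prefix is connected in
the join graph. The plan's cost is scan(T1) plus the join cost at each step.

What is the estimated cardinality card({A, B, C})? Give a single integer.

10000

Tables in S: A(120), B(40), C(250)
Edges inside S: A-B(d=2), A-C(d=60)
numerator = 120 * 40 * 250 = 1200000
denominator = 2 * 60 = 120
card(S) = 1200000 / 120 = 10000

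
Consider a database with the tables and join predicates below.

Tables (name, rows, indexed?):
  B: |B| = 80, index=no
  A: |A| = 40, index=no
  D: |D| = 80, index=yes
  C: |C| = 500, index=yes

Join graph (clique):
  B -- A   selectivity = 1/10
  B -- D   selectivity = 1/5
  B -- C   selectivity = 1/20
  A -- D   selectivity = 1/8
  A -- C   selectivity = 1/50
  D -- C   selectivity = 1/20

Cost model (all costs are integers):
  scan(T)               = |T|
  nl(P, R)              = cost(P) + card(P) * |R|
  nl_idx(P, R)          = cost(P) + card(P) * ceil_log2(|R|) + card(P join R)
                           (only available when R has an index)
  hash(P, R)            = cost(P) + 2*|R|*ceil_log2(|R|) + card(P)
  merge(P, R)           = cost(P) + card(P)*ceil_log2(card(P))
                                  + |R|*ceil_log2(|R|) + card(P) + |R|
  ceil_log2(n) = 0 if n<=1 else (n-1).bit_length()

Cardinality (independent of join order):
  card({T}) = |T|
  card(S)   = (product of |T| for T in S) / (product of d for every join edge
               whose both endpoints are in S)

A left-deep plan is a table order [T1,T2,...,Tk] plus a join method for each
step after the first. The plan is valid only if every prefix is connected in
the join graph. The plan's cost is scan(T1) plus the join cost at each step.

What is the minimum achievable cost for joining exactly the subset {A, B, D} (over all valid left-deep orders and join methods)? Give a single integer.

2080

Selinger DP over subsets of {A,B,D}:
  {B}: scan cost=80, card=80
  {A}: scan cost=40, card=40
  {D}: scan cost=80, card=80
  {AB}: card=320; try (A,hash)→640, (B,merge)→960, (A,merge)→1000, (B,hash)→1200, (B,nl)→3240, (A,nl)→3280; best=640 via (A,hash)
  {BD}: card=1280; try (D,hash)→1280, (B,hash)→1280, (D,merge)→1360, (B,merge)→1360, (D,nl_idx)→1920, (D,nl)→6480 …(+1); best=1280 via (D,hash)
  {AD}: card=400; try (A,hash)→640, (D,nl_idx)→720, (D,merge)→960, (A,merge)→1000, (D,hash)→1200, (D,nl)→3240 …(+1); best=640 via (A,hash)
  {ABD}: card=640; try (D,hash)→2080, (B,hash)→2160, (A,hash)→3040, (D,nl_idx)→3520, (D,merge)→4480, (B,merge)→5280 …(+4); best=2080 via (D,hash)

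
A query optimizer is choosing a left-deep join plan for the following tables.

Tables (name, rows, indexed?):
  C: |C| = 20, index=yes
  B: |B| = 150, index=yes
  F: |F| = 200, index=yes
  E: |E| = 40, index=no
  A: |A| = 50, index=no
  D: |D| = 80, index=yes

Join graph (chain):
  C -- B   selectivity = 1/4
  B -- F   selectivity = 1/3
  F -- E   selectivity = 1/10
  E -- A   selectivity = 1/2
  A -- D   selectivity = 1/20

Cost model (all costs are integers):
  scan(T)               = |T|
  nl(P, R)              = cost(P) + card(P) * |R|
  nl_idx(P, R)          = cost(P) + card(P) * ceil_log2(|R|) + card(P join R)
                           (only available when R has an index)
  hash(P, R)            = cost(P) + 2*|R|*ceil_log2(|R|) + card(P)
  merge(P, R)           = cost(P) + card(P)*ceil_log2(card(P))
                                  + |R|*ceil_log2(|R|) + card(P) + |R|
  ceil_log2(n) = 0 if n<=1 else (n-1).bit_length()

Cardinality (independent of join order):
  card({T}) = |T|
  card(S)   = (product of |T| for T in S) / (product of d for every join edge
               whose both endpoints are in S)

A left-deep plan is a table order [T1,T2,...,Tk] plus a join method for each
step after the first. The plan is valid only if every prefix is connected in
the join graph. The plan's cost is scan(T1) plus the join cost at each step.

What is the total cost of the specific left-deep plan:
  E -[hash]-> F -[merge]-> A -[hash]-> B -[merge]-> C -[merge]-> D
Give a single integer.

141035590

step 1: scan E: cost=40, card=40
step 2: join F via hash
    card(P join F) = 40*200/(10) = 800
    cost = 40 + 2*200*8 + 40 = 3280
step 3: join A via merge
    card(P join A) = 800*50/(2) = 20000
    cost = 3280 + 800*10 + 50*6 + 800 + 50 = 12430
step 4: join B via hash
    card(P join B) = 20000*150/(3) = 1000000
    cost = 12430 + 2*150*8 + 20000 = 34830
step 5: join C via merge
    card(P join C) = 1000000*20/(4) = 5000000
    cost = 34830 + 1000000*20 + 20*5 + 1000000 + 20 = 21034950
step 6: join D via merge
    card(P join D) = 5000000*80/(20) = 20000000
    cost = 21034950 + 5000000*23 + 80*7 + 5000000 + 80 = 141035590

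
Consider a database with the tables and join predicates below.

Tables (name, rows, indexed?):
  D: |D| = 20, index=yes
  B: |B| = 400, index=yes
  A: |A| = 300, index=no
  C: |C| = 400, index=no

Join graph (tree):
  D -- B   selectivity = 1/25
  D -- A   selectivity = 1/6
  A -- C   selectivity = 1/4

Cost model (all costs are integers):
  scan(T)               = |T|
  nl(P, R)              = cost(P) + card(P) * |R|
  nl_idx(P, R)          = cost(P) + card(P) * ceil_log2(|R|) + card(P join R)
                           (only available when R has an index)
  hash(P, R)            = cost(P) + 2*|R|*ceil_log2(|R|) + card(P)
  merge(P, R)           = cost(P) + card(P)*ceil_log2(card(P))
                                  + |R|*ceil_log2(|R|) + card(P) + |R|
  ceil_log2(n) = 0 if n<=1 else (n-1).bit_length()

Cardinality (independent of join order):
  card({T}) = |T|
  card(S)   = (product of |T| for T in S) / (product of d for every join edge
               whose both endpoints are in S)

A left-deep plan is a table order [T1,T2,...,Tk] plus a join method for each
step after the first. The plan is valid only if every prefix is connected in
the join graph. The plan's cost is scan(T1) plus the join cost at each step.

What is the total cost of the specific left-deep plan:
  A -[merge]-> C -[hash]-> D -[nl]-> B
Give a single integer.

step 1: scan A: cost=300, card=300
step 2: join C via merge
    card(P join C) = 300*400/(4) = 30000
    cost = 300 + 300*9 + 400*9 + 300 + 400 = 7300
step 3: join D via hash
    card(P join D) = 30000*20/(6) = 100000
    cost = 7300 + 2*20*5 + 30000 = 37500
step 4: join B via nl
    card(P join B) = 100000*400/(25) = 1600000
    cost = 37500 + 100000*400 = 40037500

40037500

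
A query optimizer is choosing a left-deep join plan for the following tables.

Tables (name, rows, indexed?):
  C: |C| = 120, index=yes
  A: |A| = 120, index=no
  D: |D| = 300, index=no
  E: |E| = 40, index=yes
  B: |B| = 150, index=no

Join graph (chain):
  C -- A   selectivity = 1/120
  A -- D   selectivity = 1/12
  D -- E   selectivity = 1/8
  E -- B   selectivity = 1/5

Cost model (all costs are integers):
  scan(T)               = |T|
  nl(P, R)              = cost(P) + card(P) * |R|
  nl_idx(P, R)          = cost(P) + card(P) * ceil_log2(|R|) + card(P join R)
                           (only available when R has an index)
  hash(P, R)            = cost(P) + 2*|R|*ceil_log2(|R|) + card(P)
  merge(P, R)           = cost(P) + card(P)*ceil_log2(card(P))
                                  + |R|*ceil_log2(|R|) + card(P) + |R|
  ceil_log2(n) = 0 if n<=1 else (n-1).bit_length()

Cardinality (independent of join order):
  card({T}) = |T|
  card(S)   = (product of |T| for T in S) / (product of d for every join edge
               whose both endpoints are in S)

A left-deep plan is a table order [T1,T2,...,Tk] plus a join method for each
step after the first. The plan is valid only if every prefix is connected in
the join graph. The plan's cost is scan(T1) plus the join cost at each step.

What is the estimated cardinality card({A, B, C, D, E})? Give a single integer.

450000

Tables in S: A(120), B(150), C(120), D(300), E(40)
Edges inside S: C-A(d=120), A-D(d=12), D-E(d=8), E-B(d=5)
numerator = 120 * 150 * 120 * 300 * 40 = 25920000000
denominator = 120 * 12 * 8 * 5 = 57600
card(S) = 25920000000 / 57600 = 450000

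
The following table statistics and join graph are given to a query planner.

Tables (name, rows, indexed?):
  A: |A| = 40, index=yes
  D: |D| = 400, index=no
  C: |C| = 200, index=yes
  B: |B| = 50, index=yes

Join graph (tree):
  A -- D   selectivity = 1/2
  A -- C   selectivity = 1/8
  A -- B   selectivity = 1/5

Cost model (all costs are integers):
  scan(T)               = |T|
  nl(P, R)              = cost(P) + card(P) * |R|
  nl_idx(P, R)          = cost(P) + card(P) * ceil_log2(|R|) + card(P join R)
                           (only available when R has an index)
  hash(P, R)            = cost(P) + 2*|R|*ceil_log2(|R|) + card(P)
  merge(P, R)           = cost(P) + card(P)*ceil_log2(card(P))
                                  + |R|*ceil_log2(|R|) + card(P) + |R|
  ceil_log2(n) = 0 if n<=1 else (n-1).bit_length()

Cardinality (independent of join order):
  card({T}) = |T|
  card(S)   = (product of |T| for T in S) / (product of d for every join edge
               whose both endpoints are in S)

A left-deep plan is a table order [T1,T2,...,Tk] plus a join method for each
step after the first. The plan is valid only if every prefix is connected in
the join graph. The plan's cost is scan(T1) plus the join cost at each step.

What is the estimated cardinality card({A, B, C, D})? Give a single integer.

2000000

Tables in S: A(40), B(50), C(200), D(400)
Edges inside S: A-D(d=2), A-C(d=8), A-B(d=5)
numerator = 40 * 50 * 200 * 400 = 160000000
denominator = 2 * 8 * 5 = 80
card(S) = 160000000 / 80 = 2000000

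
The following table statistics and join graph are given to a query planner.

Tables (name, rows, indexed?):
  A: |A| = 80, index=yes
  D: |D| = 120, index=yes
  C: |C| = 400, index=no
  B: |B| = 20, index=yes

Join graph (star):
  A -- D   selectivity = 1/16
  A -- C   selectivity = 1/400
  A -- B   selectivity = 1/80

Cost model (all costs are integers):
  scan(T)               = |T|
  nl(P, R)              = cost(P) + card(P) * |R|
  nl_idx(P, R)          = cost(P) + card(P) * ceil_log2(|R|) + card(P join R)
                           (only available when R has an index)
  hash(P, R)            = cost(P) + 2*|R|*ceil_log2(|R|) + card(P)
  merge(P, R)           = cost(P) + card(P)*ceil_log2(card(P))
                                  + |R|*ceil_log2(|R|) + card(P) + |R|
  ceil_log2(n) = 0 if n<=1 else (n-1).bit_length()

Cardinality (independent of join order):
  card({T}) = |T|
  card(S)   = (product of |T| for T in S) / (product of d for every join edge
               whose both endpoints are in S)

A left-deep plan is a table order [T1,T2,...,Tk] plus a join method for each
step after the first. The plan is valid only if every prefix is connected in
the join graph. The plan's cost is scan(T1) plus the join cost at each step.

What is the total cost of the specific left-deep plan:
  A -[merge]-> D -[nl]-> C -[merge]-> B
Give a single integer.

step 1: scan A: cost=80, card=80
step 2: join D via merge
    card(P join D) = 80*120/(16) = 600
    cost = 80 + 80*7 + 120*7 + 80 + 120 = 1680
step 3: join C via nl
    card(P join C) = 600*400/(400) = 600
    cost = 1680 + 600*400 = 241680
step 4: join B via merge
    card(P join B) = 600*20/(80) = 150
    cost = 241680 + 600*10 + 20*5 + 600 + 20 = 248400

248400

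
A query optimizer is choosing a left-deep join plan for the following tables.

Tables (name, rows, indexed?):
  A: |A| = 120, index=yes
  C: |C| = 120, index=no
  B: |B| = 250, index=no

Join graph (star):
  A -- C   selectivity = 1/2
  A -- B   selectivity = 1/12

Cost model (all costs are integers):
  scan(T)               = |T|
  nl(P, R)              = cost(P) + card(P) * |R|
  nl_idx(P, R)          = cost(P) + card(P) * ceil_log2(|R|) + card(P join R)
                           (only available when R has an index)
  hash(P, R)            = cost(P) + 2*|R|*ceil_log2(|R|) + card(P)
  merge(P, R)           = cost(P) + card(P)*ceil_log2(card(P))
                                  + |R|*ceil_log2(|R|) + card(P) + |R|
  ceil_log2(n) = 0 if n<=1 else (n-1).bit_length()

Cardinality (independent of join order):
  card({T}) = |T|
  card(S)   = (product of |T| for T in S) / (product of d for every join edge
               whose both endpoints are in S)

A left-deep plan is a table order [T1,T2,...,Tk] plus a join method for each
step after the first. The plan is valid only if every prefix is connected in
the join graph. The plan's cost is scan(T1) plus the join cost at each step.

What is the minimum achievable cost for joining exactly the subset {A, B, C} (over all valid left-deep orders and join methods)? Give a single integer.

Selinger DP over subsets of {A,B,C}:
  {A}: scan cost=120, card=120
  {C}: scan cost=120, card=120
  {B}: scan cost=250, card=250
  {AC}: card=7200; try (C,hash)→1920, (A,hash)→1920, (C,merge)→2040, (A,merge)→2040, (A,nl_idx)→8160, (C,nl)→14520 …(+1); best=1920 via (C,hash)
  {AB}: card=2500; try (A,hash)→2180, (B,merge)→3330, (A,merge)→3460, (B,hash)→4240, (A,nl_idx)→4500, (B,nl)→30120 …(+1); best=2180 via (A,hash)
  {ABC}: card=150000; try (C,hash)→6360, (B,hash)→13120, (C,merge)→35640, (B,merge)→104970, (C,nl)→302180, (B,nl)→1801920; best=6360 via (C,hash)

6360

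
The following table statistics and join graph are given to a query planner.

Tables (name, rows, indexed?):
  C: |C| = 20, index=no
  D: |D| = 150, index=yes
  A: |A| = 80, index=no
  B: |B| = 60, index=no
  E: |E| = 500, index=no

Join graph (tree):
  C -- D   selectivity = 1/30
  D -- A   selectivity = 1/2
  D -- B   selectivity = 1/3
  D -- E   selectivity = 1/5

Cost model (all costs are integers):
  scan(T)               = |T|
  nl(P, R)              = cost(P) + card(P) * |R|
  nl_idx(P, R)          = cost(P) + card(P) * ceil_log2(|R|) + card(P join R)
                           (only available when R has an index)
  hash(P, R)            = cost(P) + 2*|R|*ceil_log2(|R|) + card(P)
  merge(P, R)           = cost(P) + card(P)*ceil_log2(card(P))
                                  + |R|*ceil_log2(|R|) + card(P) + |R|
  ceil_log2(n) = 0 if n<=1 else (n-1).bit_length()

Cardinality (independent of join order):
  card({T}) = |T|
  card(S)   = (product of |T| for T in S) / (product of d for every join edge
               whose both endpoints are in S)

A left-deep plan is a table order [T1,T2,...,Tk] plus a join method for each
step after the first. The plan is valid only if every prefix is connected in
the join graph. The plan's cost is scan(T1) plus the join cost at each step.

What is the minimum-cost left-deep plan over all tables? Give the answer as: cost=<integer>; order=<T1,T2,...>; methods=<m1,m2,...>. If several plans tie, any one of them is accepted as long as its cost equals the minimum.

cost=93220; order=C,D,B,A,E; methods=nl_idx,hash,hash,hash

Selinger DP (subsets sized 1..n):
  {C}: scan cost=20, card=20
  {D}: scan cost=150, card=150
  {A}: scan cost=80, card=80
  {B}: scan cost=60, card=60
  {E}: scan cost=500, card=500
  {CD}: card=100; try (D,nl_idx)→280, (C,hash)→500, (D,merge)→1490, (C,merge)→1620, (D,hash)→2440, (D,nl)→3020 …(+1); best=280 via (D,nl_idx)
  {AD}: card=6000; try (A,hash)→1420, (D,merge)→2070, (A,merge)→2140, (D,hash)→2560, (D,nl_idx)→6720, (D,nl)→12080 …(+1); best=1420 via (A,hash)
  {BD}: card=3000; try (B,hash)→1020, (D,merge)→1830, (B,merge)→1920, (D,hash)→2520, (D,nl_idx)→3540, (D,nl)→9060 …(+1); best=1020 via (B,hash)
  {DE}: card=15000; try (D,hash)→3400, (E,merge)→6500, (D,merge)→6850, (E,hash)→9300, (D,nl_idx)→19500, (E,nl)→75150 …(+1); best=3400 via (D,hash)
  {ACD}: card=4000; try (A,hash)→1500, (A,merge)→1720, (C,hash)→7620, (A,nl)→8280, (C,merge)→85540, (C,nl)→121420; best=1500 via (A,hash)
  {BCD}: card=2000; try (B,hash)→1100, (B,merge)→1500, (C,hash)→4220, (B,nl)→6280, (C,merge)→40140, (C,nl)→61020; best=1100 via (B,hash)
  {CDE}: card=10000; try (E,merge)→6080, (E,hash)→9380, (C,hash)→18600, (E,nl)→50280, (C,merge)→228520, (C,nl)→303400; best=6080 via (E,merge)
  {ABD}: card=120000; try (A,hash)→5140, (B,hash)→8140, (A,merge)→40660, (B,merge)→85840, (A,nl)→241020, (B,nl)→361420; best=5140 via (A,hash)
  {ADE}: card=600000; try (E,hash)→16420, (A,hash)→19520, (E,merge)→90420, (A,merge)→229040, (A,nl)→1203400, (E,nl)→3001420; best=16420 via (E,hash)
  {BDE}: card=300000; try (E,hash)→13020, (B,hash)→19120, (E,merge)→45020, (B,merge)→228820, (B,nl)→903400, (E,nl)→1501020; best=13020 via (E,hash)
  {ABCD}: card=80000; try (A,hash)→4220, (B,hash)→6220, (A,merge)→25740, (B,merge)→53920, (C,hash)→125340, (A,nl)→161100 …(+3); best=4220 via (A,hash)
  {ACDE}: card=400000; try (E,hash)→14500, (A,hash)→17200, (E,merge)→58500, (A,merge)→156720, (C,hash)→616620, (A,nl)→806080 …(+3); best=14500 via (E,hash)
  {BCDE}: card=200000; try (E,hash)→12100, (B,hash)→16800, (E,merge)→30100, (B,merge)→156500, (C,hash)→313220, (B,nl)→606080 …(+3); best=12100 via (E,hash)
  {ABDE}: card=12000000; try (E,hash)→134140, (A,hash)→314140, (B,hash)→617140, (E,merge)→2170140, (A,merge)→6013660, (B,merge)→12616840 …(+3); best=134140 via (E,hash)
  {ABCDE}: card=8000000; try (E,hash)→93220, (A,hash)→213220, (B,hash)→415220, (E,merge)→1449220, (A,merge)→3812740, (B,merge)→8014920 …(+6); best=93220 via (E,hash)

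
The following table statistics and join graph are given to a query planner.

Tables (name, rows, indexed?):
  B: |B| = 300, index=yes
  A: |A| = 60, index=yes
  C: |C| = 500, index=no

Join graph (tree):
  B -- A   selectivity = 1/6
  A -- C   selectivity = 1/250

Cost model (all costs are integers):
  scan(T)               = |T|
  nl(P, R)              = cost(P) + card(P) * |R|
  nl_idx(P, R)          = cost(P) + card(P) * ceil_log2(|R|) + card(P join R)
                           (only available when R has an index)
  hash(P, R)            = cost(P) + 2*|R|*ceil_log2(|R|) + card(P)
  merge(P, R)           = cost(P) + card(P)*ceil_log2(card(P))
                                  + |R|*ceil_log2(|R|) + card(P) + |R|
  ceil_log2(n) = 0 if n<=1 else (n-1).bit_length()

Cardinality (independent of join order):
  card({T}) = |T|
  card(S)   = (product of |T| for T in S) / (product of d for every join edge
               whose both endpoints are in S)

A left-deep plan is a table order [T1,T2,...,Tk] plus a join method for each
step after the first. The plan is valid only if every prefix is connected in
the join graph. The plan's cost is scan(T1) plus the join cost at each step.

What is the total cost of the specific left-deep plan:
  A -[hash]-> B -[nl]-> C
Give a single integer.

1505520

step 1: scan A: cost=60, card=60
step 2: join B via hash
    card(P join B) = 60*300/(6) = 3000
    cost = 60 + 2*300*9 + 60 = 5520
step 3: join C via nl
    card(P join C) = 3000*500/(250) = 6000
    cost = 5520 + 3000*500 = 1505520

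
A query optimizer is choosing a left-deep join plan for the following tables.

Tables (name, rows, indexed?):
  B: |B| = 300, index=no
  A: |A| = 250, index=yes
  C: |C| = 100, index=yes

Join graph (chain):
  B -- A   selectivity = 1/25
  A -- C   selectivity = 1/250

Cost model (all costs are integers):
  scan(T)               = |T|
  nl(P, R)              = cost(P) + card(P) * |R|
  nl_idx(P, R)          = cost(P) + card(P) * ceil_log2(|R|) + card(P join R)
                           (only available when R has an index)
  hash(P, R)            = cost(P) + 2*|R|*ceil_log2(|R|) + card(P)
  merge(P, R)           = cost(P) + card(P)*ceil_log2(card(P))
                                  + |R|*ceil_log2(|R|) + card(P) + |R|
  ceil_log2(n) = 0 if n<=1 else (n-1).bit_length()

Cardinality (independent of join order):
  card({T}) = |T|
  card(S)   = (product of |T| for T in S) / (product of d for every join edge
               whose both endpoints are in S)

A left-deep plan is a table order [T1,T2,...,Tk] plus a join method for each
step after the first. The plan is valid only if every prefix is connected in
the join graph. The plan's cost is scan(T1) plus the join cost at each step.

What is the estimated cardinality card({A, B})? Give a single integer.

3000

Tables in S: A(250), B(300)
Edges inside S: B-A(d=25)
numerator = 250 * 300 = 75000
denominator = 25 = 25
card(S) = 75000 / 25 = 3000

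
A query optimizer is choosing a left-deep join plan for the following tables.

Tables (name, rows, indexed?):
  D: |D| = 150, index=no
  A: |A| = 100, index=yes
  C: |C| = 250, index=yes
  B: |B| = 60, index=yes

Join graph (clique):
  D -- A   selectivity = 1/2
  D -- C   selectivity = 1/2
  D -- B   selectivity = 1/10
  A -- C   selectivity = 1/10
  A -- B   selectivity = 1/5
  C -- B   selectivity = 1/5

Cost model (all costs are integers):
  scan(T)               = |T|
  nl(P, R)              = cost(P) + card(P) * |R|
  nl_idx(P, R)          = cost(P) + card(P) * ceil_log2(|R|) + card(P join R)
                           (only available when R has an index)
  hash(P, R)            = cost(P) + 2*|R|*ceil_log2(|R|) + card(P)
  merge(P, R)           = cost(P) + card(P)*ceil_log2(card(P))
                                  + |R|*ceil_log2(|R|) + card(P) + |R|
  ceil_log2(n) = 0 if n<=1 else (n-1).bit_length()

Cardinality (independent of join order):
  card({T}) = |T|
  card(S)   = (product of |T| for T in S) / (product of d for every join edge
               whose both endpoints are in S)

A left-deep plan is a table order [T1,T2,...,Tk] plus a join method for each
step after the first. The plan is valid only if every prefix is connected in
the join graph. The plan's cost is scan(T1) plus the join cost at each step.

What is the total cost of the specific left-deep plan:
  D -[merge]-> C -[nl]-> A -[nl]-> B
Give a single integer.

7503750

step 1: scan D: cost=150, card=150
step 2: join C via merge
    card(P join C) = 150*250/(2) = 18750
    cost = 150 + 150*8 + 250*8 + 150 + 250 = 3750
step 3: join A via nl
    card(P join A) = 18750*100/(2*10) = 93750
    cost = 3750 + 18750*100 = 1878750
step 4: join B via nl
    card(P join B) = 93750*60/(10*5*5) = 22500
    cost = 1878750 + 93750*60 = 7503750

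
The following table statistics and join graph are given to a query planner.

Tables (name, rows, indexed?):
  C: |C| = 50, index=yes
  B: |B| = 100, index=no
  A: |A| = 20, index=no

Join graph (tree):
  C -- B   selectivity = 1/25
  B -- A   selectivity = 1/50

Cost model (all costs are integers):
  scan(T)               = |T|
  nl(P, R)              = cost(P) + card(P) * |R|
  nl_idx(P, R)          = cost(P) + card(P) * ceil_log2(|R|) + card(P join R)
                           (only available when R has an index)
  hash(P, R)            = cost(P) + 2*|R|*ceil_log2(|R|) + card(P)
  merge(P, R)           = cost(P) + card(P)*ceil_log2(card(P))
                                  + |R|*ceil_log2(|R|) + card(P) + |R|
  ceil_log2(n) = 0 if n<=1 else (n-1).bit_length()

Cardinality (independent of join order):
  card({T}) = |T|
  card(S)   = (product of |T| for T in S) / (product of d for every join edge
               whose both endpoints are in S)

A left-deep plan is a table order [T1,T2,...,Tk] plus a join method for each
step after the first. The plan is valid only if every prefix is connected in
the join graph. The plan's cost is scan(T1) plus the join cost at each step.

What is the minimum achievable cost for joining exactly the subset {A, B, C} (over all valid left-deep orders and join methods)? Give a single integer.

Selinger DP over subsets of {A,B,C}:
  {C}: scan cost=50, card=50
  {B}: scan cost=100, card=100
  {A}: scan cost=20, card=20
  {BC}: card=200; try (C,hash)→800, (C,nl_idx)→900, (B,merge)→1200, (C,merge)→1250, (B,hash)→1500, (B,nl)→5050 …(+1); best=800 via (C,hash)
  {AB}: card=40; try (A,hash)→400, (B,merge)→940, (A,merge)→1020, (B,hash)→1440, (B,nl)→2020, (A,nl)→2100; best=400 via (A,hash)
  {ABC}: card=80; try (C,nl_idx)→720, (C,merge)→1030, (C,hash)→1040, (A,hash)→1200, (C,nl)→2400, (A,merge)→2720 …(+1); best=720 via (C,nl_idx)

720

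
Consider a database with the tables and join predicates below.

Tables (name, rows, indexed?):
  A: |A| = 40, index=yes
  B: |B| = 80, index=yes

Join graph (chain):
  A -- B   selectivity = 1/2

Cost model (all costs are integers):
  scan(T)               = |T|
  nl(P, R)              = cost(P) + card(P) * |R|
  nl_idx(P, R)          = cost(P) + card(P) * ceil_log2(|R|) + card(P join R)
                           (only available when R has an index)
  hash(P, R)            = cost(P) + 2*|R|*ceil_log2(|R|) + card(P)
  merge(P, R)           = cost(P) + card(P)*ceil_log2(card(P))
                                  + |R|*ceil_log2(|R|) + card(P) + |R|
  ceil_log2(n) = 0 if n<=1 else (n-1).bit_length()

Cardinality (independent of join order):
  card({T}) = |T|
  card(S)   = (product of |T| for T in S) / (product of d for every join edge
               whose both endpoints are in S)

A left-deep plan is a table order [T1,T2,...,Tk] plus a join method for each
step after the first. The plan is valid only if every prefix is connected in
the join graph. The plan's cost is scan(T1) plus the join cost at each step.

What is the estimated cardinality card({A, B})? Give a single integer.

Tables in S: A(40), B(80)
Edges inside S: A-B(d=2)
numerator = 40 * 80 = 3200
denominator = 2 = 2
card(S) = 3200 / 2 = 1600

1600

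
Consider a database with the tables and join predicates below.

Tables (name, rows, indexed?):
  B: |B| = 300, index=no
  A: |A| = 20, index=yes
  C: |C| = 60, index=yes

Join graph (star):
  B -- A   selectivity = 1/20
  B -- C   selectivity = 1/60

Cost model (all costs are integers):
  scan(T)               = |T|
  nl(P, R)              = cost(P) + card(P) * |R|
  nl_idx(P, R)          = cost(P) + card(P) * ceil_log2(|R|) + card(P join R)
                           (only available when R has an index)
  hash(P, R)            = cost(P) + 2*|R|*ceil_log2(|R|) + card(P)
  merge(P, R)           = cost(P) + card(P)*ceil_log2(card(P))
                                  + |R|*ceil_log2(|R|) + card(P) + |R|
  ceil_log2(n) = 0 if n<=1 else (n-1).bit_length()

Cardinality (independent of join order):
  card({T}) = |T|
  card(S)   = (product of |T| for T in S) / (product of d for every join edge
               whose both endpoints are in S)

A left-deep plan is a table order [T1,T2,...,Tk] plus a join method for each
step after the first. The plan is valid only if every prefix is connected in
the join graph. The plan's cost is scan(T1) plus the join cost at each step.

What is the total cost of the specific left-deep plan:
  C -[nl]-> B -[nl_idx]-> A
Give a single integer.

19860

step 1: scan C: cost=60, card=60
step 2: join B via nl
    card(P join B) = 60*300/(60) = 300
    cost = 60 + 60*300 = 18060
step 3: join A via nl_idx
    card(P join A) = 300*20/(20) = 300
    cost = 18060 + 300*5 + 300 = 19860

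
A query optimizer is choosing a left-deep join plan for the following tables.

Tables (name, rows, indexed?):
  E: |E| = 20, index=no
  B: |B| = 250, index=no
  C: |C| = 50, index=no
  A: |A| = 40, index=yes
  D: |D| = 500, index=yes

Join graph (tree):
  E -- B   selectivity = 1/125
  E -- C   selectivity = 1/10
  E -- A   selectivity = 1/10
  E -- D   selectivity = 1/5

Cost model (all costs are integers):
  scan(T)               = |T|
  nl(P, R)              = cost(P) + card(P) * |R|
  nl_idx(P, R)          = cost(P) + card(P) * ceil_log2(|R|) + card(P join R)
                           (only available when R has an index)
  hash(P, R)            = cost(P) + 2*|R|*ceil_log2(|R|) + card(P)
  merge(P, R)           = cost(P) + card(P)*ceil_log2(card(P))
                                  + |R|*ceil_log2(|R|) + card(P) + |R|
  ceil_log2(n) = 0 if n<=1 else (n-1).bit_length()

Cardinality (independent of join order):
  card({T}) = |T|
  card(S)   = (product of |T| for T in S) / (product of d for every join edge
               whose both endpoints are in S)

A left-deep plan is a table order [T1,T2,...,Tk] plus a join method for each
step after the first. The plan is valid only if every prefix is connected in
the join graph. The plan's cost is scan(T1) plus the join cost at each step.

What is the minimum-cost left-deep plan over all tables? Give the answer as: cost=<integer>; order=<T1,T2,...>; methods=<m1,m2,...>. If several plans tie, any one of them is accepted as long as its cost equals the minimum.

cost=11660; order=B,E,A,C,D; methods=hash,nl_idx,hash,hash

Selinger DP (subsets sized 1..n):
  {E}: scan cost=20, card=20
  {B}: scan cost=250, card=250
  {C}: scan cost=50, card=50
  {A}: scan cost=40, card=40
  {D}: scan cost=500, card=500
  {BE}: card=40; try (E,hash)→700, (B,merge)→2390, (E,merge)→2620, (B,hash)→4040, (B,nl)→5020, (E,nl)→5250; best=700 via (E,hash)
  {CE}: card=100; try (E,hash)→300, (C,merge)→490, (E,merge)→520, (C,hash)→640, (C,nl)→1020, (E,nl)→1050; best=300 via (E,hash)
  {AE}: card=80; try (A,nl_idx)→220, (E,hash)→280, (A,merge)→420, (E,merge)→440, (A,hash)→520, (A,nl)→820 …(+1); best=220 via (A,nl_idx)
  {DE}: card=2000; try (E,hash)→1200, (D,nl_idx)→2200, (D,merge)→5140, (E,merge)→5620, (D,hash)→9040, (D,nl)→10020 …(+1); best=1200 via (E,hash)
  {BCE}: card=200; try (C,merge)→1330, (C,hash)→1340, (C,nl)→2700, (B,merge)→3350, (B,hash)→4400, (B,nl)→25300; best=1330 via (C,merge)
  {ABE}: card=160; try (A,nl_idx)→1100, (A,hash)→1220, (A,merge)→1260, (A,nl)→2300, (B,merge)→3110, (B,hash)→4300 …(+1); best=1100 via (A,nl_idx)
  {BDE}: card=4000; try (D,nl_idx)→5060, (D,merge)→5980, (B,hash)→7200, (D,hash)→9740, (D,nl)→20700, (B,merge)→27450 …(+1); best=5060 via (D,nl_idx)
  {ACE}: card=400; try (A,hash)→880, (C,hash)→900, (C,merge)→1210, (A,nl_idx)→1300, (A,merge)→1380, (C,nl)→4220 …(+1); best=880 via (A,hash)
  {CDE}: card=10000; try (C,hash)→3800, (D,merge)→6100, (D,hash)→9400, (D,nl_idx)→11200, (C,merge)→25550, (D,nl)→50300 …(+1); best=3800 via (C,hash)
  {ADE}: card=8000; try (A,hash)→3680, (D,merge)→5860, (D,nl_idx)→8940, (D,hash)→9300, (A,nl_idx)→21200, (A,merge)→25480 …(+2); best=3680 via (A,hash)
  {ABCE}: card=800; try (C,hash)→1860, (A,hash)→2010, (C,merge)→2890, (A,nl_idx)→3330, (A,merge)→3410, (B,hash)→5280 …(+4); best=1860 via (C,hash)
  {BCDE}: card=20000; try (D,merge)→8130, (C,hash)→9660, (D,hash)→10530, (B,hash)→17800, (D,nl_idx)→23130, (C,merge)→57410 …(+4); best=8130 via (D,merge)
  {ABDE}: card=16000; try (D,merge)→7540, (A,hash)→9540, (D,hash)→10260, (B,hash)→15680, (D,nl_idx)→18540, (A,nl_idx)→45060 …(+5); best=7540 via (D,merge)
  {ACDE}: card=40000; try (D,merge)→9880, (D,hash)→10280, (C,hash)→12280, (A,hash)→14280, (D,nl_idx)→44480, (A,nl_idx)→103800 …(+5); best=9880 via (D,merge)
  {ABCDE}: card=80000; try (D,hash)→11660, (D,merge)→15660, (C,hash)→24140, (A,hash)→28610, (B,hash)→53880, (D,nl_idx)→89060 …(+8); best=11660 via (D,hash)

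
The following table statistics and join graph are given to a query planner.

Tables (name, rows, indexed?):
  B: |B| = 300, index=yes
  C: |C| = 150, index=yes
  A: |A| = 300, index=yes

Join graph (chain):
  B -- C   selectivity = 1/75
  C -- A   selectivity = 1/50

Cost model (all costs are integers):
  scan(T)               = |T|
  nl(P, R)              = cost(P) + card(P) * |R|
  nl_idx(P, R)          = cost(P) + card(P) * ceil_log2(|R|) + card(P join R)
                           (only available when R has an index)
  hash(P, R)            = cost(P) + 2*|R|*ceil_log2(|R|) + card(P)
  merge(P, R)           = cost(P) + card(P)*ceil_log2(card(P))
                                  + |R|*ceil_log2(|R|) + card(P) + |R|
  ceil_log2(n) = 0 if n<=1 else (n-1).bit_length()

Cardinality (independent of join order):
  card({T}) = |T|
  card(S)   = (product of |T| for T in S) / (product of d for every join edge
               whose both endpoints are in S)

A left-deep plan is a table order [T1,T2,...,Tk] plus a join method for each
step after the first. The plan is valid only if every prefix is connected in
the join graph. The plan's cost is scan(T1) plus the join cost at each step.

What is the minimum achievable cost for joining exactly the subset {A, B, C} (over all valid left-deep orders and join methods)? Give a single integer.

8100

Selinger DP over subsets of {A,B,C}:
  {B}: scan cost=300, card=300
  {C}: scan cost=150, card=150
  {A}: scan cost=300, card=300
  {BC}: card=600; try (B,nl_idx)→2100, (C,hash)→3000, (C,nl_idx)→3300, (B,merge)→4500, (C,merge)→4650, (B,hash)→5700 …(+2); best=2100 via (B,nl_idx)
  {AC}: card=900; try (A,nl_idx)→2400, (C,hash)→3000, (C,nl_idx)→3600, (A,merge)→4500, (C,merge)→4650, (A,hash)→5700 …(+2); best=2400 via (A,nl_idx)
  {ABC}: card=3600; try (A,hash)→8100, (B,hash)→8700, (A,nl_idx)→11100, (A,merge)→11700, (B,nl_idx)→14100, (B,merge)→15300 …(+2); best=8100 via (A,hash)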